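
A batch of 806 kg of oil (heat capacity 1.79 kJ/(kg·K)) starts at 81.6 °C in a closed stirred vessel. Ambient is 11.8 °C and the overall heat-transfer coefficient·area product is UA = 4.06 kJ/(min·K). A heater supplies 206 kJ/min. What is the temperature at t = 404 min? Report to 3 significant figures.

68.7 °C

Lumped-capacitance energy balance: M c_p dT/dt = UA(T_amb − T) + Q̇.
dT/dt = (T_ss − T)/τ with T_ss = T_amb + Q̇/UA = 11.8 + 206/4.06 = 62.539 °C, τ = M c_p/UA = 806·1.79/4.06 = 355.35 min.
Integrating: T(t) = T_ss + (T₀ − T_ss) e^(−t/τ).
T(404) = 62.539 + (19.061)·0.32081 = 68.654 °C.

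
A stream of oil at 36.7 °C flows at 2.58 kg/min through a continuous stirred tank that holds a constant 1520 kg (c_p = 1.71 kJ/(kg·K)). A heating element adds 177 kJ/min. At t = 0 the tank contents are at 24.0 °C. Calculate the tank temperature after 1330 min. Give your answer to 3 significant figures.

71.3 °C

M c_p dT/dt = ṁ c_p (T_in − T) + Q̇.
Rearrange: dT/dt = (T_ss − T)/τ with τ = M/ṁ = 589.15 min and T_ss = T_in + Q̇/(ṁ c_p) = 76.820 °C.
Solution: T(t) = T_ss + (T₀ − T_ss) e^(−t/τ).
T(1330) = 76.820 + (-52.820)·e^(−1330/589.15) = 76.820 + (-52.820)·0.10461 = 71.294 °C.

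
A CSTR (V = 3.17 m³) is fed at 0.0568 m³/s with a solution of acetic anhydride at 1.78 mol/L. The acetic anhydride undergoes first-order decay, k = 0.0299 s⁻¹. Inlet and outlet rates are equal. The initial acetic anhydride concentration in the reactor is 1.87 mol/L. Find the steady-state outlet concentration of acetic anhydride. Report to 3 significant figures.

0.667 mol/L

V dC/dt = Q(C_in − C) − k V C.
Steady state (dC/dt = 0): C_ss = Q C_in/(Q + kV) = C_in/(1 + kV/Q).
C_ss = 0.0568·1.78/(0.0568 + 0.0299·3.17) = 0.10110/0.15158 = 0.66699 mol/L.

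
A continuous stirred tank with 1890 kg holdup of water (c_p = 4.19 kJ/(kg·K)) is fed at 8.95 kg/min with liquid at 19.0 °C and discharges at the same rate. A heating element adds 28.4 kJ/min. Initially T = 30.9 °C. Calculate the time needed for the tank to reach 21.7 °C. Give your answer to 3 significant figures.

369 min

Heat balance on the well-mixed liquid: M c_p dT/dt = ṁ c_p (T_in − T) + 28.4.
τ = M/ṁ = 211.17 min; T_ss = T_in + Q̇/(ṁ c_p) = 19.757 °C.
T(t) = T_ss + (T₀ − T_ss) e^(−t/τ). Set T = 21.7:
e^(−t/τ) = (21.7 − 19.757)/(30.9 − 19.757) = 0.17435
t = −211.17 · ln(0.17435) = 368.86 min.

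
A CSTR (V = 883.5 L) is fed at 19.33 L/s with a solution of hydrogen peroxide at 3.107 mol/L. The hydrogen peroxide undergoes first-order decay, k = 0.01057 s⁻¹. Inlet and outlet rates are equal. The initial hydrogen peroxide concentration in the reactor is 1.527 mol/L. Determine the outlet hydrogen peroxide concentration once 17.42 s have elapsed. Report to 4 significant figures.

1.772 mol/L

Accumulation = in − out − consumed: V dC/dt = Q C_in − Q C − k V C.
This is linear with rate a = Q/V + k = 0.0324489 s⁻¹.
C_ss = Q C_in/(Q + kV) = 2.09492 mol/L; C(t) = C_ss + (C₀ − C_ss) e^(−a t).
C(17.42) = 2.09492 + (-0.567916)·e^(−0.0324489·17.42) = 2.09492 + (-0.567916)·0.568213 = 1.77222 mol/L.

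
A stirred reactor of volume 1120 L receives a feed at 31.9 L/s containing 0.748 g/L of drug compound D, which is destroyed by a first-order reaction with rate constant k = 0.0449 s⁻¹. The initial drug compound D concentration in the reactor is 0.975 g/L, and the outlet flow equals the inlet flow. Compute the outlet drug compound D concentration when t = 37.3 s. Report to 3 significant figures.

Accumulation = in − out − consumed: V dC/dt = Q C_in − Q C − k V C.
dC/dt = (Q/V) C_in − (Q/V + k) C; effective rate a = Q/V + k = 0.028482 + 0.0449 = 0.073382 s⁻¹.
C_ss = Q C_in/(Q + kV) = 0.29032 g/L; C(t) = C_ss + (C₀ − C_ss) e^(−a t).
C(37.3) = 0.29032 + (0.68468)·e^(−0.073382·37.3) = 0.29032 + (0.68468)·0.064754 = 0.33466 g/L.

0.335 g/L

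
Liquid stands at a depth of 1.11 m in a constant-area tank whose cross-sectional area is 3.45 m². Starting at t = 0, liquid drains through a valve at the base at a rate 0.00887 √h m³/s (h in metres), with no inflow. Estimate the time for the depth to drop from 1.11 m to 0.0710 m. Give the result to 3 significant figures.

With no inflow, A dh/dt = −0.00887 √h.
This is separable: 2 d(√h)/dt = −0.00887/A, so √h = √h₀ − (0.00887/(2A)) t.
t = 2A(√h₀ − √h)/0.00887 = 2·3.45·(√1.11 − √0.0710)/0.00887
  = 6.9000 × (1.0536 − 0.26646) / 0.00887 = 612.29 s.

612 s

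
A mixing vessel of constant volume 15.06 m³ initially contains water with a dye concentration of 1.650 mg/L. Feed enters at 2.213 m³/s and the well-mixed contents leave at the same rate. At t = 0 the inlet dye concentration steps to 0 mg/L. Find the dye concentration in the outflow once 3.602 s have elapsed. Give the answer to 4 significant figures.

0.9719 mg/L

Unsteady species balance (constant V, well mixed): V dC/dt = Q(C_in − C).
Rewrite as dC/dt + C/τ = C_in/τ, τ = V/Q = 6.80524 s.
This is linear first-order; C(t) = C_in + (C₀ − C_in) e^(−t/τ).
C(3.602) = 0 + (1.650 − 0)·e^(−3.602/6.80524) = 0 + (1.65000)·0.589018 = 0.971880 mg/L.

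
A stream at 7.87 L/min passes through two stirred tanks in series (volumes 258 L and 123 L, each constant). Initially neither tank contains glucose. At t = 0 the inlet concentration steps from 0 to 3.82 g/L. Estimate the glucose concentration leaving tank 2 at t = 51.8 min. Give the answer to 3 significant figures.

Species balance on tank i: dCᵢ/dt = (Cᵢ₋₁ − Cᵢ)/τᵢ with τᵢ = Vᵢ/Q.
τ₁ = 258/7.87 = 32.783 min; τ₂ = 123/7.87 = 15.629 min.
Solving the cascade with C₁(0)=C₂(0)=0 gives C₂(t) = C_in[1 − (τ₁ e^(−t/τ₁) − τ₂ e^(−t/τ₂))/(τ₁ − τ₂)].
At t = 51.8: e^(−t/τ₁) = 0.20595, e^(−t/τ₂) = 0.036357.
C₂ = 3.82·[1 − (32.783·0.20595 − 15.629·0.036357)/(17.154)] = 3.82·0.63952 = 2.4430 g/L.

2.44 g/L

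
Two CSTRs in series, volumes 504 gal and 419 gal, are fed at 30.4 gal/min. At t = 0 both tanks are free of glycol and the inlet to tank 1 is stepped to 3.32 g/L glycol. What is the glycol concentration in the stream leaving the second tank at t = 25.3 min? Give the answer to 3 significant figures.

1.65 g/L

Each tank obeys Vᵢ dCᵢ/dt = Q(Cᵢ₋₁ − Cᵢ), so τᵢ = Vᵢ/Q.
τ₁ = 504/30.4 = 16.579 min; τ₂ = 419/30.4 = 13.783 min.
Solving the cascade with C₁(0)=C₂(0)=0 gives C₂(t) = C_in[1 − (τ₁ e^(−t/τ₁) − τ₂ e^(−t/τ₂))/(τ₁ − τ₂)].
At t = 25.3: e^(−t/τ₁) = 0.21740, e^(−t/τ₂) = 0.15952.
C₂ = 3.32·[1 − (16.579·0.21740 − 13.783·0.15952)/(2.7961)] = 3.32·0.49729 = 1.6510 g/L.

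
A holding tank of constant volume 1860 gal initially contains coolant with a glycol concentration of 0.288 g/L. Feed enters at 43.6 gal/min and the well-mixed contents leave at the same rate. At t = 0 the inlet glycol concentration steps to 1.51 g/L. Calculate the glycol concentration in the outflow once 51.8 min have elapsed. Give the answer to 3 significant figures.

Species balance on the tank: V dC/dt = Q(C_in − C).
So dC/dt = (C_in − C)/τ with τ = V/Q = 1860/43.6 = 42.661 min.
C approaches C_in exponentially: C(t) = C_in + (C₀ − C_in) e^(−t/τ).
C(51.8) = 1.51 + (0.288 − 1.51)·e^(−51.8/42.661) = 1.51 + (-1.2220)·0.29694 = 1.1471 g/L.

1.15 g/L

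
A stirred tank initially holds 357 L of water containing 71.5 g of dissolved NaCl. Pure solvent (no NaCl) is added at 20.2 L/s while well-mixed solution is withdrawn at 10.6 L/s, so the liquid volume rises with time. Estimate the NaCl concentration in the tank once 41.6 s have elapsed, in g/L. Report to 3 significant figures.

Let m(t) be the amount of NaCl. Volume: V(t) = V₀ + (Q_in − Q_out) t = 357 + 9.6000 t; V(41.6) = 756.36 L.
No NaCl enters, so dm/dt = −Q_out · (m/V).
Separate: dm/m = −Q_out dt/V(t) ⇒ ln(m/m₀) = −(Q_out/(Q_in−Q_out)) ln(V/V₀).
m = m₀ (V₀/V)^(Q_out/(Q_in−Q_out)) = 71.5 × (357/756.36)^(1.1042) = 31.209 g.
C = m/V = 31.209/756.36 = 0.041262 g/L.

0.0413 g/L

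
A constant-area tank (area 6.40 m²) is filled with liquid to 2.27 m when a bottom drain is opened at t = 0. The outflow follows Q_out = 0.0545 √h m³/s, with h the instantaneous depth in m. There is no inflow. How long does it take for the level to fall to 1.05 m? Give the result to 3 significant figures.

113 s

A dh/dt = −Q_out = −0.0545 √h.
Separate and integrate: 2(√h − √h₀) = −(0.0545/A) t.
t = 2A(√h₀ − √h)/0.0545 = 2·6.40·(√2.27 − √1.05)/0.0545
  = 12.800 × (1.5067 − 1.0247) / 0.0545 = 113.19 s.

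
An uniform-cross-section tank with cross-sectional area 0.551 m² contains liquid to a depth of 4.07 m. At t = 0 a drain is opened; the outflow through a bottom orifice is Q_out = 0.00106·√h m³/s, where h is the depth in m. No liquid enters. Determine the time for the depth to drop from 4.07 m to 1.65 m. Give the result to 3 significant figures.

762 s

With no inflow, A dh/dt = −0.00106 √h.
Separate and integrate: 2(√h − √h₀) = −(0.00106/A) t.
t = 2A(√h₀ − √h)/0.00106 = 2·0.551·(√4.07 − √1.65)/0.00106
  = 1.1020 × (2.0174 − 1.2845) / 0.00106 = 761.94 s.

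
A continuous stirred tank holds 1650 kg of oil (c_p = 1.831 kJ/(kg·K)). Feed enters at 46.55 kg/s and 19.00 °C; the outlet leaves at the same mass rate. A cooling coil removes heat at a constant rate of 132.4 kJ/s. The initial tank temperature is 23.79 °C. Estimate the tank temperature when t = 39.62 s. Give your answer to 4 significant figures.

First-law balance (no shaft work): M c_p dT/dt = ṁ c_p (T_in − T) − 132.4.
Rearrange: dT/dt = (T_ss − T)/τ with τ = M/ṁ = 35.4458 s and T_ss = T_in − Q̇/(ṁ c_p) = 17.4466 °C.
T approaches T_ss exponentially: T(t) = T_ss + (T₀ − T_ss) e^(−t/τ).
T(39.62) = 17.4466 + (6.34339)·e^(−39.62/35.4458) = 17.4466 + (6.34339)·0.327010 = 19.5210 °C.

19.52 °C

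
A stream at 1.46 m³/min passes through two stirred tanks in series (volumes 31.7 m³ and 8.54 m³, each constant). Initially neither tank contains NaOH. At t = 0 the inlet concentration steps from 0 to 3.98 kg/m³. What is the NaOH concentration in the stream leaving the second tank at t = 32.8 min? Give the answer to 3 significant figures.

Species balance on tank i: dCᵢ/dt = (Cᵢ₋₁ − Cᵢ)/τᵢ with τᵢ = Vᵢ/Q.
τ₁ = 31.7/1.46 = 21.712 min; τ₂ = 8.54/1.46 = 5.8493 min.
Solving the cascade with C₁(0)=C₂(0)=0 gives C₂(t) = C_in[1 − (τ₁ e^(−t/τ₁) − τ₂ e^(−t/τ₂))/(τ₁ − τ₂)].
At t = 32.8: e^(−t/τ₁) = 0.22076, e^(−t/τ₂) = 0.0036703.
C₂ = 3.98·[1 − (21.712·0.22076 − 5.8493·0.0036703)/(15.863)] = 3.98·0.69919 = 2.7828 kg/m³.

2.78 kg/m³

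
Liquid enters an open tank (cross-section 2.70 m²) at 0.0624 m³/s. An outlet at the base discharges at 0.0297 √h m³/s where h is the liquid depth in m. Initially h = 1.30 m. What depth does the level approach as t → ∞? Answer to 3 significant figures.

4.41 m

Level balance: A dh/dt = 0.0624 − 0.0297 √h. Setting dh/dt = 0:
Q_in = 0.0297 √h_ss ⇒ √h_ss = 0.0624/0.0297 = 2.1010.
h_ss = 2.1010² = 4.4142 m. (Since h₀ = 1.30 m < h_ss, the level will rise toward this value.)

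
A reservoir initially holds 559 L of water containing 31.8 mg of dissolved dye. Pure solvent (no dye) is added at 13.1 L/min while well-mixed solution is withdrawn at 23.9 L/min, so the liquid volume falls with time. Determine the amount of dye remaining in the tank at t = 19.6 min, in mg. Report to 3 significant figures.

11.1 mg

Let m(t) be the amount of dye. Volume: V(t) = V₀ + (Q_in − Q_out) t = 559 − 10.800 t; V(19.6) = 347.32 L.
Species balance (pure solvent in): dm/dt = −Q_out · m/V(t).
dm/m = −Q_out dt/(V₀ − 10.800 t); integrating gives ln(m/m₀) = −(Q_out/(Q_in−Q_out)) ln(V/V₀).
m = m₀ (V₀/V)^(Q_out/(Q_in−Q_out)) = 31.8 × (559/347.32)^(-2.2130) = 11.093 mg.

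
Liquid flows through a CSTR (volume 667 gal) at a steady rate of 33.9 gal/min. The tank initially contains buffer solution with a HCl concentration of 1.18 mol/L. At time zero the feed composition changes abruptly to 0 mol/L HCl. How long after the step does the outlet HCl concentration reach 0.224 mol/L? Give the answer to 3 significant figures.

32.7 min

Species balance: V dC/dt = Q(C_in − C) ⇒ τ = V/Q = 19.676 min.
C(t) = C_in + (C₀ − C_in) e^(−t/τ). Set C = 0.224 and solve for t:
e^(−t/τ) = (C − C_in)/(C₀ − C_in) = (0.224 − 0)/(1.18 − 0) = 0.18983
t = −τ ln(…) = 19.676 × 1.6616 = 32.693 min.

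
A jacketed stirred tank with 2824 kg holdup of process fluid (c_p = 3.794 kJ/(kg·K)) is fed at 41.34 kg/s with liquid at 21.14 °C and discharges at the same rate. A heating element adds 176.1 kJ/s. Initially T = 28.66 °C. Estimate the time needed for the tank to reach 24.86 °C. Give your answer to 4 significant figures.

M c_p dT/dt = ṁ c_p (T_in − T) + Q̇.
τ = M/ṁ = 68.3116 s; T_ss = T_in + Q̇/(ṁ c_p) = 22.2628 °C.
T(t) = T_ss + (T₀ − T_ss) e^(−t/τ). Set T = 24.86:
e^(−t/τ) = (24.86 − 22.2628)/(28.66 − 22.2628) = 0.405993
t = −68.3116 · ln(0.405993) = 61.5774 s.

61.58 s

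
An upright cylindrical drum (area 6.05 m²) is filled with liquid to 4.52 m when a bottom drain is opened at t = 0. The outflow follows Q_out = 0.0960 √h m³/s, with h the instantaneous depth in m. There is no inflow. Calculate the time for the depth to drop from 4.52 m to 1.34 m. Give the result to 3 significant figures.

122 s

Volume balance on the tank: A dh/dt = −0.0960 √h.
This is separable: 2 d(√h)/dt = −0.0960/A, so √h = √h₀ − (0.0960/(2A)) t.
t = 2A(√h₀ − √h)/0.0960 = 2·6.05·(√4.52 − √1.34)/0.0960
  = 12.100 × (2.1260 − 1.1576) / 0.0960 = 122.06 s.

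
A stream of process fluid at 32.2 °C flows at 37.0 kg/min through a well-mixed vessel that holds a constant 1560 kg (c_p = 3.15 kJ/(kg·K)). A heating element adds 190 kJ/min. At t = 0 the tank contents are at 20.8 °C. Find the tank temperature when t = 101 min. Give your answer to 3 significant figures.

M c_p dT/dt = ṁ c_p (T_in − T) + Q̇.
Rearrange: dT/dt = (T_ss − T)/τ with τ = M/ṁ = 42.162 min and T_ss = T_in + Q̇/(ṁ c_p) = 33.830 °C.
Integrating: T(t) = T_ss + (T₀ − T_ss) e^(−t/τ).
T(101) = 33.830 + (-13.030)·e^(−101/42.162) = 33.830 + (-13.030)·0.091126 = 32.643 °C.

32.6 °C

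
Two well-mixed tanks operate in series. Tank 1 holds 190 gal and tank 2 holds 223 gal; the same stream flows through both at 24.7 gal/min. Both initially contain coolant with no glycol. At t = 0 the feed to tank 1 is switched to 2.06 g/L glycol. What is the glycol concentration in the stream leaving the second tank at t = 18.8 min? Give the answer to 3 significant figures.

1.35 g/L

Species balance on tank i: dCᵢ/dt = (Cᵢ₋₁ − Cᵢ)/τᵢ with τᵢ = Vᵢ/Q.
τ₁ = 190/24.7 = 7.6923 min; τ₂ = 223/24.7 = 9.0283 min.
Solving the cascade with C₁(0)=C₂(0)=0 gives C₂(t) = C_in[1 − (τ₁ e^(−t/τ₁) − τ₂ e^(−t/τ₂))/(τ₁ − τ₂)].
At t = 18.8: e^(−t/τ₁) = 0.086813, e^(−t/τ₂) = 0.12464.
C₂ = 2.06·[1 − (7.6923·0.086813 − 9.0283·0.12464)/(-1.3360)] = 2.06·0.65757 = 1.3546 g/L.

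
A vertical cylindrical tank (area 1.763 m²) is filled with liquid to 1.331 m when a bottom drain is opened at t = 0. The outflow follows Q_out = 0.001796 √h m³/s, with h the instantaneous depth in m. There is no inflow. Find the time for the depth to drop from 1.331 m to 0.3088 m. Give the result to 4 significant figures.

A dh/dt = −Q_out = −0.001796 √h.
Separate and integrate: 2(√h − √h₀) = −(0.001796/A) t.
t = 2A(√h₀ − √h)/0.001796 = 2·1.763·(√1.331 − √0.3088)/0.001796
  = 3.52600 × (1.15369 − 0.555698) / 0.001796 = 1174.01 s.

1174 s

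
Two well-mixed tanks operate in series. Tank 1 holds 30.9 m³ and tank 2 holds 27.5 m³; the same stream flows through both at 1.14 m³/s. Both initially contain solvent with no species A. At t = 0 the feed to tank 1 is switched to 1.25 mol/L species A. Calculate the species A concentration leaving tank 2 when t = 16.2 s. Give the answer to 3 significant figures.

0.166 mol/L

Time constants: τᵢ = Vᵢ/Q for each well-mixed tank.
τ₁ = 30.9/1.14 = 27.105 s; τ₂ = 27.5/1.14 = 24.123 s.
Solving the cascade with C₁(0)=C₂(0)=0 gives C₂(t) = C_in[1 − (τ₁ e^(−t/τ₁) − τ₂ e^(−t/τ₂))/(τ₁ − τ₂)].
At t = 16.2: e^(−t/τ₁) = 0.55009, e^(−t/τ₂) = 0.51091.
C₂ = 1.25·[1 − (27.105·0.55009 − 24.123·0.51091)/(2.9825)] = 1.25·0.13299 = 0.16624 mol/L.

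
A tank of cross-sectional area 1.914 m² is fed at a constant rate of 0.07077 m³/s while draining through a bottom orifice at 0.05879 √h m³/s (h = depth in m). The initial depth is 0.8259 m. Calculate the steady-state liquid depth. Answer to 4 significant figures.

1.449 m

Volume balance on the tank: A dh/dt = Q_in − 0.05879 √h. At steady state dh/dt = 0:
Q_in = 0.05879 √h_ss ⇒ √h_ss = 0.07077/0.05879 = 1.20378.
h_ss = 1.20378² = 1.44908 m. (Since h₀ = 0.8259 m < h_ss, the level will rise toward this value.)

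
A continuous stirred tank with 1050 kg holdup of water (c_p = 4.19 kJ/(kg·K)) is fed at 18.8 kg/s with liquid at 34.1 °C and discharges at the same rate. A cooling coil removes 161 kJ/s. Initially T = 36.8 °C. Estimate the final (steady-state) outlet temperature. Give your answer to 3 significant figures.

M c_p dT/dt = ṁ c_p (T_in − T) − Q̇.
At steady state dT/dt = 0 ⇒ T_ss = T_in − Q̇/(ṁ c_p) = 34.1 − 161/(18.8·4.19) = 32.056 °C.

32.1 °C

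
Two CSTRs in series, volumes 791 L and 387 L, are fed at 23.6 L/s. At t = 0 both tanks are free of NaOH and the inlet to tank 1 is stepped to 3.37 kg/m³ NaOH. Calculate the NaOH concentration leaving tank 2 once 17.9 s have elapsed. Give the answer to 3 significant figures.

Species balance on tank i: dCᵢ/dt = (Cᵢ₋₁ − Cᵢ)/τᵢ with τᵢ = Vᵢ/Q.
τ₁ = 791/23.6 = 33.517 s; τ₂ = 387/23.6 = 16.398 s.
Solving the cascade with C₁(0)=C₂(0)=0 gives C₂(t) = C_in[1 − (τ₁ e^(−t/τ₁) − τ₂ e^(−t/τ₂))/(τ₁ − τ₂)].
At t = 17.9: e^(−t/τ₁) = 0.58622, e^(−t/τ₂) = 0.33569.
C₂ = 3.37·[1 − (33.517·0.58622 − 16.398·0.33569)/(17.119)] = 3.37·0.17379 = 0.58566 kg/m³.

0.586 kg/m³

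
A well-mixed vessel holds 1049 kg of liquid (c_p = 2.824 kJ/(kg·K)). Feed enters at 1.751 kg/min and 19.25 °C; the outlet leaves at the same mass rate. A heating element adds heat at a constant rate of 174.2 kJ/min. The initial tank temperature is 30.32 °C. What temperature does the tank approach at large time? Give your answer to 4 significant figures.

M c_p dT/dt = ṁ c_p (T_in − T) + Q̇.
At steady state dT/dt = 0 ⇒ T_ss = T_in + Q̇/(ṁ c_p) = 19.25 + 174.2/(1.751·2.824) = 54.4788 °C.

54.48 °C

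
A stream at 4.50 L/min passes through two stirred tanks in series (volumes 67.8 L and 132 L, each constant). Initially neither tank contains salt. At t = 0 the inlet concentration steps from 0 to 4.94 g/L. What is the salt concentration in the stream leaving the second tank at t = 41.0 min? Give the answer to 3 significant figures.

Time constants: τᵢ = Vᵢ/Q for each well-mixed tank.
τ₁ = 67.8/4.50 = 15.067 min; τ₂ = 132/4.50 = 29.333 min.
Tank 1: C₁ = C_in(1 − e^(−t/τ₁)). Tank 2 (τ₁ ≠ τ₂): C₂ = C_in[1 − (τ₁ e^(−t/τ₁) − τ₂ e^(−t/τ₂))/(τ₁ − τ₂)].
At t = 41.0: e^(−t/τ₁) = 0.065793, e^(−t/τ₂) = 0.24716.
C₂ = 4.94·[1 − (15.067·0.065793 − 29.333·0.24716)/(-14.267)] = 4.94·0.56131 = 2.7729 g/L.

2.77 g/L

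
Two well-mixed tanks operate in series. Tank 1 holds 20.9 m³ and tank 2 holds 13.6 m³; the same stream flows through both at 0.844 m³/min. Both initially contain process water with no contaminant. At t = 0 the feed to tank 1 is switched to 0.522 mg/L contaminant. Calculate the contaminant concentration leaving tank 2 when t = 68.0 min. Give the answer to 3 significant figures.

0.440 mg/L

Each tank obeys Vᵢ dCᵢ/dt = Q(Cᵢ₋₁ − Cᵢ), so τᵢ = Vᵢ/Q.
τ₁ = 20.9/0.844 = 24.763 min; τ₂ = 13.6/0.844 = 16.114 min.
Tank 1: C₁ = C_in(1 − e^(−t/τ₁)). Tank 2 (τ₁ ≠ τ₂): C₂ = C_in[1 − (τ₁ e^(−t/τ₁) − τ₂ e^(−t/τ₂))/(τ₁ − τ₂)].
At t = 68.0: e^(−t/τ₁) = 0.064182, e^(−t/τ₂) = 0.014699.
C₂ = 0.522·[1 − (24.763·0.064182 − 16.114·0.014699)/(8.6493)] = 0.522·0.84363 = 0.44037 mg/L.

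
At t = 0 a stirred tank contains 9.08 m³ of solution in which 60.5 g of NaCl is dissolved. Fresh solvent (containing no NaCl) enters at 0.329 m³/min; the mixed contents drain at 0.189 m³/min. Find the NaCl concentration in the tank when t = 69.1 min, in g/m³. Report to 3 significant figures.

Let m(t) be the amount of NaCl. Volume: V(t) = V₀ + (Q_in − Q_out) t = 9.08 + 0.14000 t; V(69.1) = 18.754 m³.
Solute balance: dm/dt = 0 − Q_out C = −Q_out m/V(t).
dm/m = −Q_out dt/(V₀ + 0.14000 t); integrating gives ln(m/m₀) = −(Q_out/(Q_in−Q_out)) ln(V/V₀).
m = m₀ (V₀/V)^(Q_out/(Q_in−Q_out)) = 60.5 × (9.08/18.754)^(1.3500) = 22.725 g.
C = m/V = 22.725/18.754 = 1.2117 g/m³.

1.21 g/m³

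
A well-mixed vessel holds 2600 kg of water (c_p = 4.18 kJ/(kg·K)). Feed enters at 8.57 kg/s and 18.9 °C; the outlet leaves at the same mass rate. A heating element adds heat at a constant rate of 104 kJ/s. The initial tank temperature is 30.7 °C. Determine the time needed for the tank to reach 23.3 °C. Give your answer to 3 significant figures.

First-law balance (no shaft work): M c_p dT/dt = ṁ c_p (T_in − T) + 104.
τ = M/ṁ = 303.38 s; T_ss = T_in + Q̇/(ṁ c_p) = 21.803 °C.
T(t) = T_ss + (T₀ − T_ss) e^(−t/τ). Set T = 23.3:
e^(−t/τ) = (23.3 − 21.803)/(30.7 − 21.803) = 0.16824
t = −303.38 · ln(0.16824) = 540.74 s.

541 s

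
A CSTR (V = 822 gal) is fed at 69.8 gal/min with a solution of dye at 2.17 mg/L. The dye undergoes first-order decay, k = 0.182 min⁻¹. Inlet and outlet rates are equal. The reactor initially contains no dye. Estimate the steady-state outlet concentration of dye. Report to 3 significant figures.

V dC/dt = Q(C_in − C) − k V C.
At steady state: 0 = Q C_in − (Q + kV) C_ss, so C_ss = Q C_in/(Q + kV).
C_ss = 69.8·2.17/(69.8 + 0.182·822) = 151.47/219.40 = 0.69035 mg/L.

0.690 mg/L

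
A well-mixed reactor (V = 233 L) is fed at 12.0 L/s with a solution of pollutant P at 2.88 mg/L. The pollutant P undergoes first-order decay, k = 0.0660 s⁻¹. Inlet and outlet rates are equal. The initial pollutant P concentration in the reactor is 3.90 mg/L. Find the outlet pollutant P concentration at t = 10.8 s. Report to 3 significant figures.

2.00 mg/L

V dC/dt = Q(C_in − C) − k V C.
This is linear with rate a = Q/V + k = 0.11750 s⁻¹.
C_ss = Q C_in/(Q + kV) = 1.2623 mg/L; C(t) = C_ss + (C₀ − C_ss) e^(−a t).
C(10.8) = 1.2623 + (2.6377)·e^(−0.11750·10.8) = 1.2623 + (2.6377)·0.28111 = 2.0038 mg/L.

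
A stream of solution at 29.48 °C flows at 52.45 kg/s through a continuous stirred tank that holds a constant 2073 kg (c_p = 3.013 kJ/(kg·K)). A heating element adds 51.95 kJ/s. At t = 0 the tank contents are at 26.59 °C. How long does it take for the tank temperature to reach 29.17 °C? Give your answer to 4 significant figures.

First-law balance (no shaft work): M c_p dT/dt = ṁ c_p (T_in − T) + 51.95.
τ = M/ṁ = 39.5234 s; T_ss = T_in + Q̇/(ṁ c_p) = 29.8087 °C.
T(t) = T_ss + (T₀ − T_ss) e^(−t/τ). Set T = 29.17:
e^(−t/τ) = (29.17 − 29.8087)/(26.59 − 29.8087) = 0.198442
t = −39.5234 · ln(0.198442) = 63.9195 s.

63.92 s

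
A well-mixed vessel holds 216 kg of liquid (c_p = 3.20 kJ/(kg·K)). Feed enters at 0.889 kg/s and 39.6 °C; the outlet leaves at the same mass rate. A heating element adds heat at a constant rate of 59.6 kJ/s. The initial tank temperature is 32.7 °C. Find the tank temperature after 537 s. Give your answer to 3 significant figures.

57.5 °C

M c_p dT/dt = ṁ c_p (T_in − T) + Q̇.
τ = M/ṁ = 242.97 s; T_ss = T_in + Q̇/(ṁ c_p) = 39.6 + 59.6/(0.889·3.20) = 60.551 °C.
T approaches T_ss exponentially: T(t) = T_ss + (T₀ − T_ss) e^(−t/τ).
T(537) = 60.551 + (-27.851)·e^(−537/242.97) = 60.551 + (-27.851)·0.10968 = 57.496 °C.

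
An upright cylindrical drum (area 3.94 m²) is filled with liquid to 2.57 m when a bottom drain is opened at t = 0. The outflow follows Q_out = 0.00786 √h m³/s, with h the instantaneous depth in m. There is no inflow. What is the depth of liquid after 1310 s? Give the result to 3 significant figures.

0.0879 m

A dh/dt = −Q_out = −0.00786 √h.
Separate and integrate: 2(√h − √h₀) = −(0.00786/A) t.
√h = √2.57 − 0.00786·1310/(2·3.94) = 1.6031 − 1.3067 = 0.29645.
h = 0.29645² = 0.087881 m.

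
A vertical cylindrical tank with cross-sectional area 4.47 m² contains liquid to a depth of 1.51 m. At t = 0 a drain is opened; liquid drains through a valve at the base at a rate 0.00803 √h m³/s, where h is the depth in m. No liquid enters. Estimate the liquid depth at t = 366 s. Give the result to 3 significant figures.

A dh/dt = −Q_out = −0.00803 √h.
Separate and integrate: 2(√h − √h₀) = −(0.00803/A) t.
√h = √1.51 − 0.00803·366/(2·4.47) = 1.2288 − 0.32874 = 0.90008.
h = 0.90008² = 0.81014 m.

0.810 m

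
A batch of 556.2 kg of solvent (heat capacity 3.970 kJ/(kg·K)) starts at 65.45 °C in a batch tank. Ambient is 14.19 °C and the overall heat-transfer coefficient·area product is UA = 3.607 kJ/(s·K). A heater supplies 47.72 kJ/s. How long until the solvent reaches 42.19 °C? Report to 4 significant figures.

579.0 s

Energy balance: M c_p dT/dt = −UA(T − T_amb) + Q̇.
τ = M c_p/UA = 612.175 s; T_ss = T_amb + Q̇/UA = 14.19 + 47.72/3.607 = 27.4198 °C.
T(t) = T_ss + (T₀ − T_ss)e^(−t/τ); set T = 42.19:
t = −τ ln[(T − T_ss)/(T₀ − T_ss)] = −612.175 · ln(0.388380) = 578.977 s.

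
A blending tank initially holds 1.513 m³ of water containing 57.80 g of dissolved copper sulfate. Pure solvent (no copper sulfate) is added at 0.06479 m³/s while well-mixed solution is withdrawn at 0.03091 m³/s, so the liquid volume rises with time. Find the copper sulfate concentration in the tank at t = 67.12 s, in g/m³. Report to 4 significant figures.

6.608 g/m³

Let m(t) be the amount of copper sulfate. Volume: V(t) = V₀ + (Q_in − Q_out) t = 1.513 + 0.0338800 t; V(67.12) = 3.78703 m³.
No copper sulfate enters, so dm/dt = −Q_out · (m/V).
Separate: dm/m = −Q_out dt/V(t) ⇒ ln(m/m₀) = −(Q_out/(Q_in−Q_out)) ln(V/V₀).
m = m₀ (V₀/V)^(Q_out/(Q_in−Q_out)) = 57.80 × (1.513/3.78703)^(0.912338) = 25.0264 g.
C = m/V = 25.0264/3.78703 = 6.60846 g/m³.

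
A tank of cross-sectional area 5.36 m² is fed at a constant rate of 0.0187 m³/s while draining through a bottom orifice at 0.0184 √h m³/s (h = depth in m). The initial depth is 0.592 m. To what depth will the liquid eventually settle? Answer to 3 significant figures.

1.03 m

A dh/dt = Q_in − 0.0184 √h. Steady state requires inflow = outflow:
Q_in = 0.0184 √h_ss ⇒ √h_ss = 0.0187/0.0184 = 1.0163.
h_ss = 1.0163² = 1.0329 m. (Since h₀ = 0.592 m < h_ss, the level will rise toward this value.)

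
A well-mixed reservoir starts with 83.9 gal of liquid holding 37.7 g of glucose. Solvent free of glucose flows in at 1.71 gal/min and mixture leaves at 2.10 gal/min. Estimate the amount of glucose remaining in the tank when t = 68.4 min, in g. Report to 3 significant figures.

4.80 g

Let m(t) be the amount of glucose. Volume: V(t) = V₀ + (Q_in − Q_out) t = 83.9 − 0.39000 t; V(68.4) = 57.224 gal.
Species balance (pure solvent in): dm/dt = −Q_out · m/V(t).
dm/m = −Q_out dt/(V₀ − 0.39000 t); integrating gives ln(m/m₀) = −(Q_out/(Q_in−Q_out)) ln(V/V₀).
m = m₀ (V₀/V)^(Q_out/(Q_in−Q_out)) = 37.7 × (83.9/57.224)^(-5.3846) = 4.8029 g.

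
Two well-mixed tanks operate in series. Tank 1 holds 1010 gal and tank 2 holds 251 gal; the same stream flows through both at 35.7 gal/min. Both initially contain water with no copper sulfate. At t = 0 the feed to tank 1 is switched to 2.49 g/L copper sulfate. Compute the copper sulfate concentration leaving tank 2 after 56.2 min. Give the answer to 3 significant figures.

Each tank obeys Vᵢ dCᵢ/dt = Q(Cᵢ₋₁ − Cᵢ), so τᵢ = Vᵢ/Q.
τ₁ = 1010/35.7 = 28.291 min; τ₂ = 251/35.7 = 7.0308 min.
Tank 1: C₁ = C_in(1 − e^(−t/τ₁)). Tank 2 (τ₁ ≠ τ₂): C₂ = C_in[1 − (τ₁ e^(−t/τ₁) − τ₂ e^(−t/τ₂))/(τ₁ − τ₂)].
At t = 56.2: e^(−t/τ₁) = 0.13718, e^(−t/τ₂) = 0.00033769.
C₂ = 2.49·[1 − (28.291·0.13718 − 7.0308·0.00033769)/(21.261)] = 2.49·0.81757 = 2.0357 g/L.

2.04 g/L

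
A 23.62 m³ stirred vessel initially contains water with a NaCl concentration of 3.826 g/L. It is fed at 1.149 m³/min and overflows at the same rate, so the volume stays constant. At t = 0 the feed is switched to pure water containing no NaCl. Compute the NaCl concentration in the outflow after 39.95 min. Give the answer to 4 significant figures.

0.5480 g/L

Unsteady species balance (constant V, well mixed): V dC/dt = Q(C_in − C).
Rewrite as dC/dt + C/τ = C_in/τ, τ = V/Q = 20.5570 min.
This is linear first-order; C(t) = C_in + (C₀ − C_in) e^(−t/τ).
C(39.95) = 0 + (3.826 − 0)·e^(−39.95/20.5570) = 0 + (3.82600)·0.143220 = 0.547958 g/L.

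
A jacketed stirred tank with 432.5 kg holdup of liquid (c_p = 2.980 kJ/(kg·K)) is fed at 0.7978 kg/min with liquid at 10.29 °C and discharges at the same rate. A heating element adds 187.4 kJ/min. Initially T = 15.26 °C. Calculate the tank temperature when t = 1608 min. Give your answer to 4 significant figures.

Energy balance: M c_p dT/dt = ṁ c_p (T_in − T) + 187.4.
τ = M/ṁ = 542.116 min; T_ss = T_in + Q̇/(ṁ c_p) = 10.29 + 187.4/(0.7978·2.980) = 89.1141 °C.
Integrating: T(t) = T_ss + (T₀ − T_ss) e^(−t/τ).
T(1608) = 89.1141 + (-73.8541)·e^(−1608/542.116) = 89.1141 + (-73.8541)·0.0515009 = 85.3106 °C.

85.31 °C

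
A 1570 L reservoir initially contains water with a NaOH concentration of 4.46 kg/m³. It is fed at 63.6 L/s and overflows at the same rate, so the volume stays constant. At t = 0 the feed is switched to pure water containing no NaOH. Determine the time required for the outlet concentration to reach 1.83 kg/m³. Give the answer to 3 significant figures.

Species balance: V dC/dt = Q(C_in − C) ⇒ τ = V/Q = 24.686 s.
C(t) = C_in + (C₀ − C_in) e^(−t/τ). Set C = 1.83 and solve for t:
e^(−t/τ) = (C − C_in)/(C₀ − C_in) = (1.83 − 0)/(4.46 − 0) = 0.41031
t = −τ ln(…) = 24.686 × 0.89083 = 21.991 s.

22.0 s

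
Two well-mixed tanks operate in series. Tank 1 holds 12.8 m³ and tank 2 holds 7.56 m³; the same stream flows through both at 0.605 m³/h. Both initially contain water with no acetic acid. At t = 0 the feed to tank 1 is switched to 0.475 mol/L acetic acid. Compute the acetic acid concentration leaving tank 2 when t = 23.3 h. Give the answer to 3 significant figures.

0.195 mol/L

Time constants: τᵢ = Vᵢ/Q for each well-mixed tank.
τ₁ = 12.8/0.605 = 21.157 h; τ₂ = 7.56/0.605 = 12.496 h.
Solving the cascade with C₁(0)=C₂(0)=0 gives C₂(t) = C_in[1 − (τ₁ e^(−t/τ₁) − τ₂ e^(−t/τ₂))/(τ₁ − τ₂)].
At t = 23.3: e^(−t/τ₁) = 0.33244, e^(−t/τ₂) = 0.15496.
C₂ = 0.475·[1 − (21.157·0.33244 − 12.496·0.15496)/(8.6612)] = 0.475·0.41149 = 0.19546 mol/L.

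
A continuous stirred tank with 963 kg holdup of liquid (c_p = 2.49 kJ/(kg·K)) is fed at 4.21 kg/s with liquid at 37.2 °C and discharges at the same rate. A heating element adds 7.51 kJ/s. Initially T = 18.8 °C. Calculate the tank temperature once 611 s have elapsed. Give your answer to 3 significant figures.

36.6 °C

M c_p dT/dt = ṁ c_p (T_in − T) + Q̇.
τ = M/ṁ = 228.74 s; T_ss = T_in + Q̇/(ṁ c_p) = 37.2 + 7.51/(4.21·2.49) = 37.916 °C.
This is linear first-order; T(t) = T_ss + (T₀ − T_ss) e^(−t/τ).
T(611) = 37.916 + (-19.116)·e^(−611/228.74) = 37.916 + (-19.116)·0.069173 = 36.594 °C.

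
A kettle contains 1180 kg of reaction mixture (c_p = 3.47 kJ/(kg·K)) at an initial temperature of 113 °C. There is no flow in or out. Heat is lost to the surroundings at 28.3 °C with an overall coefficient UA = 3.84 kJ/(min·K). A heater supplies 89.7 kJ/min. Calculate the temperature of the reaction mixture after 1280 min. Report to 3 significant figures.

70.1 °C

First-law balance (no shaft work): M c_p dT/dt = −UA(T − T_amb) + Q̇.
dT/dt = (T_ss − T)/τ with T_ss = T_amb + Q̇/UA = 28.3 + 89.7/3.84 = 51.659 °C, τ = M c_p/UA = 1180·3.47/3.84 = 1066.3 min.
Solution: T(t) = T_ss + (T₀ − T_ss) e^(−t/τ).
T(1280) = 51.659 + (61.341)·0.30107 = 70.127 °C.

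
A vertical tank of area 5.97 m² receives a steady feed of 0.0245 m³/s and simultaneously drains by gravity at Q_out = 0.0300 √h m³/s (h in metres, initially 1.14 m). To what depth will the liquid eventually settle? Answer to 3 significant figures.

A dh/dt = Q_in − 0.0300 √h. Steady state requires inflow = outflow:
Q_in = 0.0300 √h_ss ⇒ √h_ss = 0.0245/0.0300 = 0.81667.
h_ss = 0.81667² = 0.66694 m. (Since h₀ = 1.14 m > h_ss, the level will fall toward this value.)

0.667 m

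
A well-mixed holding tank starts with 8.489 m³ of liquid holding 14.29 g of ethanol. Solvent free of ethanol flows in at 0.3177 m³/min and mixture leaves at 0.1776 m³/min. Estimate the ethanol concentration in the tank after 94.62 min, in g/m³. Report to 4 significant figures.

0.1994 g/m³

Let m(t) be the amount of ethanol. Volume: V(t) = V₀ + (Q_in − Q_out) t = 8.489 + 0.140100 t; V(94.62) = 21.7453 m³.
Solute balance: dm/dt = 0 − Q_out C = −Q_out m/V(t).
dm/m = −Q_out dt/(V₀ + 0.140100 t); integrating gives ln(m/m₀) = −(Q_out/(Q_in−Q_out)) ln(V/V₀).
m = m₀ (V₀/V)^(Q_out/(Q_in−Q_out)) = 14.29 × (8.489/21.7453)^(1.26767) = 4.33691 g.
C = m/V = 4.33691/21.7453 = 0.199442 g/m³.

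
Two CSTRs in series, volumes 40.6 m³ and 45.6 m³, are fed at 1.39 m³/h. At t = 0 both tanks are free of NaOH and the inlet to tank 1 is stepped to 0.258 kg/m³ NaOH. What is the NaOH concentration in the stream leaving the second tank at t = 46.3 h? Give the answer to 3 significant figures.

Time constants: τᵢ = Vᵢ/Q for each well-mixed tank.
τ₁ = 40.6/1.39 = 29.209 h; τ₂ = 45.6/1.39 = 32.806 h.
Solving the cascade with C₁(0)=C₂(0)=0 gives C₂(t) = C_in[1 − (τ₁ e^(−t/τ₁) − τ₂ e^(−t/τ₂))/(τ₁ − τ₂)].
At t = 46.3: e^(−t/τ₁) = 0.20492, e^(−t/τ₂) = 0.24382.
C₂ = 0.258·[1 − (29.209·0.20492 − 32.806·0.24382)/(-3.5971)] = 0.258·0.44032 = 0.11360 kg/m³.

0.114 kg/m³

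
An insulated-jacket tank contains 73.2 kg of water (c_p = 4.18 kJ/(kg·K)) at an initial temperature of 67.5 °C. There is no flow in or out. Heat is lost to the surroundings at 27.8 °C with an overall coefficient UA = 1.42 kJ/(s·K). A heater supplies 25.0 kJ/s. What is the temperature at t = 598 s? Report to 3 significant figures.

First-law balance (no shaft work): M c_p dT/dt = −UA(T − T_amb) + Q̇.
dT/dt = (T_ss − T)/τ with T_ss = T_amb + Q̇/UA = 27.8 + 25.0/1.42 = 45.406 °C, τ = M c_p/UA = 73.2·4.18/1.42 = 215.48 s.
Integrating: T(t) = T_ss + (T₀ − T_ss) e^(−t/τ).
T(598) = 45.406 + (22.094)·0.062334 = 46.783 °C.

46.8 °C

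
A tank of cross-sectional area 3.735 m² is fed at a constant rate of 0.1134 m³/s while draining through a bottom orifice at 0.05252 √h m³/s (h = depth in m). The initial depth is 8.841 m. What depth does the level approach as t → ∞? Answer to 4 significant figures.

Accumulation of liquid (constant cross-section A): A dh/dt = Q_in − 0.05252 √h. At steady state dh/dt = 0:
Q_in = 0.05252 √h_ss ⇒ √h_ss = 0.1134/0.05252 = 2.15918.
h_ss = 2.15918² = 4.66205 m. (Since h₀ = 8.841 m > h_ss, the level will fall toward this value.)

4.662 m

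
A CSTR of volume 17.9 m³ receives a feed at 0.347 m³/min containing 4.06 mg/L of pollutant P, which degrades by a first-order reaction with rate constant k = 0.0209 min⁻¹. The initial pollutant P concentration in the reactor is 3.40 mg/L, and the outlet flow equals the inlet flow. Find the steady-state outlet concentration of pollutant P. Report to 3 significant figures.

V dC/dt = Q(C_in − C) − k V C.
At steady state: 0 = Q C_in − (Q + kV) C_ss, so C_ss = Q C_in/(Q + kV).
C_ss = 0.347·4.06/(0.347 + 0.0209·17.9) = 1.4088/0.72111 = 1.9537 mg/L.

1.95 mg/L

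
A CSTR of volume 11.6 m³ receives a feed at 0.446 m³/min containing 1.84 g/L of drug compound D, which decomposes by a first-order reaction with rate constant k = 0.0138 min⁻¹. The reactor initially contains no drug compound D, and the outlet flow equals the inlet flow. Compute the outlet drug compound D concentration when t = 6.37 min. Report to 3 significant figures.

Accumulation = in − out − consumed: V dC/dt = Q C_in − Q C − k V C.
dC/dt = (Q/V) C_in − (Q/V + k) C; effective rate a = Q/V + k = 0.038448 + 0.0138 = 0.052248 min⁻¹.
C_ss = Q C_in/(Q + kV) = 1.3540 g/L; C(t) = C_ss + (C₀ − C_ss) e^(−a t).
C(6.37) = 1.3540 + (-1.3540)·e^(−0.052248·6.37) = 1.3540 + (-1.3540)·0.71690 = 0.38332 g/L.

0.383 g/L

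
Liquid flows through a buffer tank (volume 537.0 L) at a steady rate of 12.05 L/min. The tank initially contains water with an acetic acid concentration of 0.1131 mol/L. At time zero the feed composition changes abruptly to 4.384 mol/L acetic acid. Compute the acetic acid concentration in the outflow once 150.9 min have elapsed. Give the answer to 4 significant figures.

Mass balance on the solute (V constant): V dC/dt = Q(C_in − C).
So dC/dt = (C_in − C)/τ with τ = V/Q = 537.0/12.05 = 44.5643 min.
C approaches C_in exponentially: C(t) = C_in + (C₀ − C_in) e^(−t/τ).
C(150.9) = 4.384 + (0.1131 − 4.384)·e^(−150.9/44.5643) = 4.384 + (-4.27090)·0.0338398 = 4.23947 mol/L.

4.239 mol/L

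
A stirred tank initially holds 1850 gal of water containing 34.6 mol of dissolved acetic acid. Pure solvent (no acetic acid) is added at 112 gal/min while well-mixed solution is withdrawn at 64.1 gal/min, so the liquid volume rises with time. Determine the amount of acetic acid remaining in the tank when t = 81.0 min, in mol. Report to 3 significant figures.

Total volume: dV/dt = Q_in − Q_out = 47.900 gal/min, so V(t) = 1850 + 47.900 t and V(81.0) = 5729.9 gal.
Species balance (pure solvent in): dm/dt = −Q_out · m/V(t).
Separate: dm/m = −Q_out dt/V(t) ⇒ ln(m/m₀) = −(Q_out/(Q_in−Q_out)) ln(V/V₀).
m = m₀ (V₀/V)^(Q_out/(Q_in−Q_out)) = 34.6 × (1850/5729.9)^(1.3382) = 7.6217 mol.

7.62 mol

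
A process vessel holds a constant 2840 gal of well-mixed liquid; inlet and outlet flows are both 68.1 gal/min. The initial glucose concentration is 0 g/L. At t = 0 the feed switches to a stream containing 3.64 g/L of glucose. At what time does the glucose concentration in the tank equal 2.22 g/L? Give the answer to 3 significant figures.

Unsteady species balance (constant V, well mixed): V dC/dt = Q(C_in − C), so τ = V/Q = 41.703 min.
C(t) = C_in + (C₀ − C_in) e^(−t/τ). Set C = 2.22 and solve for t:
e^(−t/τ) = (C − C_in)/(C₀ − C_in) = (2.22 − 3.64)/(0 − 3.64) = 0.39011
t = −τ ln(…) = 41.703 × 0.94133 = 39.257 min.

39.3 min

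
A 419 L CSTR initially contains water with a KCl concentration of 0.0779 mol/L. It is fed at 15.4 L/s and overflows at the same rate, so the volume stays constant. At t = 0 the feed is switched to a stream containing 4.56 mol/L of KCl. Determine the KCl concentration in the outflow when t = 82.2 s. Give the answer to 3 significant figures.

4.34 mol/L

Unsteady species balance (constant V, well mixed): V dC/dt = Q(C_in − C).
So dC/dt = (C_in − C)/τ with τ = V/Q = 419/15.4 = 27.208 s.
This is linear first-order; C(t) = C_in + (C₀ − C_in) e^(−t/τ).
C(82.2) = 4.56 + (0.0779 − 4.56)·e^(−82.2/27.208) = 4.56 + (-4.4821)·0.048743 = 4.3415 mol/L.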